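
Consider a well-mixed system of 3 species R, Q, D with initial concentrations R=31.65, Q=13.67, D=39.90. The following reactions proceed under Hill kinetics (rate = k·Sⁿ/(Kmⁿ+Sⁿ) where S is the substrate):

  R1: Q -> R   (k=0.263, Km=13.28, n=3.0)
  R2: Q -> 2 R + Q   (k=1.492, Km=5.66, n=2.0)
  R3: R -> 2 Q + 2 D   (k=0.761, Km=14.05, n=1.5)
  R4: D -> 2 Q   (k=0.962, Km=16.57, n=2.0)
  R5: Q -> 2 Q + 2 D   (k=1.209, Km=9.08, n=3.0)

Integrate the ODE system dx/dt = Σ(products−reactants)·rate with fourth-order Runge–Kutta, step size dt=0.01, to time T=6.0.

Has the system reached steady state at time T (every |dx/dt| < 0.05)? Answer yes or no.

RK4 with dt=0.01: 600 steps to T=6.0. Trajectory (selected grid times):
t=0.00: R=31.65 Q=13.67 D=39.90
t=0.67: R=33.10 Q=16.12 D=41.46
t=1.33: R=34.60 Q=18.60 D=43.10
t=2.00: R=36.18 Q=21.14 D=44.82
t=2.67: R=37.79 Q=23.72 D=46.60
t=3.33: R=39.41 Q=26.29 D=48.38
t=4.00: R=41.06 Q=28.92 D=50.21
t=4.67: R=42.73 Q=31.56 D=52.06
t=5.33: R=44.38 Q=34.19 D=53.89
t=6.00: R=46.06 Q=36.87 D=55.76
Rates at T: R1=0.2513, R2=1.4576, R3=0.6513, R4=0.8840, R5=1.1912
dx/dt at T (Σ net stoichiometry × rate): R=+2.5153, Q=+4.0104, D=+2.8010
Largest |dx/dt| is |+4.0104| (Q) ≥ 0.05 → not steady.

Steady state at T: no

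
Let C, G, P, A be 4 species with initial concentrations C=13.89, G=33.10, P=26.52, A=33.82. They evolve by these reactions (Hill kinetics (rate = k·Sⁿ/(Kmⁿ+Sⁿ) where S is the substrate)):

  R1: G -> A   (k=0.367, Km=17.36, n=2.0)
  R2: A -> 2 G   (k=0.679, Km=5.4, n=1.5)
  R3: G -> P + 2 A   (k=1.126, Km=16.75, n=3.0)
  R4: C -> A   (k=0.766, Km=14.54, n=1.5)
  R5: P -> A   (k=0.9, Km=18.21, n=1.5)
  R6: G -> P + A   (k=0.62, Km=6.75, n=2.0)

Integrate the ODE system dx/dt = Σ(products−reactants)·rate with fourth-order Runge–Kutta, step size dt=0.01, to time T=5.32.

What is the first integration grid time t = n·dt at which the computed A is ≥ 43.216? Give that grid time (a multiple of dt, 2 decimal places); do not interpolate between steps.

Threshold first reached at t = 2.98

RK4 with dt=0.01: 532 steps to T=5.32. Trajectory (selected grid times):
t=0.00: C=13.89 G=33.10 P=26.52 A=33.82
t=0.59: C=13.67 G=32.75 P=27.12 A=35.69
t=1.18: C=13.46 G=32.40 P=27.71 A=37.56
t=1.77: C=13.25 G=32.06 P=28.29 A=39.43
t=2.36: C=13.04 G=31.73 P=28.87 A=41.28
t=2.96: C=12.83 G=31.39 P=29.45 A=43.16
t=2.97: C=12.83 G=31.39 P=29.46 A=43.20
t=2.98: C=12.82 G=31.38 P=29.47 A=43.23
t=3.55: C=12.63 G=31.07 P=30.02 A=45.01
t=4.14: C=12.42 G=30.76 P=30.58 A=46.85
t=4.73: C=12.23 G=30.44 P=31.13 A=48.68
t=5.32: C=12.03 G=30.14 P=31.68 A=50.50
A(2.97)=43.196 < 43.216 but A(2.98)=43.227 ≥ 43.216, so the first grid time is t=2.98.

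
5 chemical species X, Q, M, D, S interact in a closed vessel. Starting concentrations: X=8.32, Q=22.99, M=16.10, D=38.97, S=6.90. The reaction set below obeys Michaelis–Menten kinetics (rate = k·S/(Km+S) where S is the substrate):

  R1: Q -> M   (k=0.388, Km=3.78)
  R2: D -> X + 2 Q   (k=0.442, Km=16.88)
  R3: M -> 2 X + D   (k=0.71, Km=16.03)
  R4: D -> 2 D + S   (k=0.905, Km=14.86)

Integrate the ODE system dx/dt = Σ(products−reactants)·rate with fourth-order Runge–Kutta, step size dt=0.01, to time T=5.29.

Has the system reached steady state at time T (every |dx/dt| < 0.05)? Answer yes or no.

RK4 with dt=0.01: 529 steps to T=5.29. Trajectory (selected grid times):
t=0.00: X=8.32 Q=22.99 M=16.10 D=38.97 S=6.90
t=0.59: X=8.92 Q=23.16 M=16.09 D=39.38 S=7.29
t=1.18: X=9.52 Q=23.33 M=16.07 D=39.80 S=7.68
t=1.76: X=10.12 Q=23.49 M=16.06 D=40.21 S=8.06
t=2.35: X=10.72 Q=23.66 M=16.05 D=40.62 S=8.45
t=2.94: X=11.32 Q=23.84 M=16.04 D=41.04 S=8.84
t=3.53: X=11.93 Q=24.01 M=16.03 D=41.46 S=9.23
t=4.11: X=12.52 Q=24.18 M=16.01 D=41.87 S=9.62
t=4.70: X=13.13 Q=24.35 M=16.00 D=42.29 S=10.01
t=5.29: X=13.73 Q=24.53 M=15.99 D=42.70 S=10.41
Rates at T: R1=0.3362, R2=0.3168, R3=0.3546, R4=0.6714
dx/dt at T (Σ net stoichiometry × rate): X=+1.0259, Q=+0.2974, M=-0.0184, D=+0.7092, S=+0.6714
Largest |dx/dt| is |+1.0259| (X) ≥ 0.05 → not steady.

Steady state at T: no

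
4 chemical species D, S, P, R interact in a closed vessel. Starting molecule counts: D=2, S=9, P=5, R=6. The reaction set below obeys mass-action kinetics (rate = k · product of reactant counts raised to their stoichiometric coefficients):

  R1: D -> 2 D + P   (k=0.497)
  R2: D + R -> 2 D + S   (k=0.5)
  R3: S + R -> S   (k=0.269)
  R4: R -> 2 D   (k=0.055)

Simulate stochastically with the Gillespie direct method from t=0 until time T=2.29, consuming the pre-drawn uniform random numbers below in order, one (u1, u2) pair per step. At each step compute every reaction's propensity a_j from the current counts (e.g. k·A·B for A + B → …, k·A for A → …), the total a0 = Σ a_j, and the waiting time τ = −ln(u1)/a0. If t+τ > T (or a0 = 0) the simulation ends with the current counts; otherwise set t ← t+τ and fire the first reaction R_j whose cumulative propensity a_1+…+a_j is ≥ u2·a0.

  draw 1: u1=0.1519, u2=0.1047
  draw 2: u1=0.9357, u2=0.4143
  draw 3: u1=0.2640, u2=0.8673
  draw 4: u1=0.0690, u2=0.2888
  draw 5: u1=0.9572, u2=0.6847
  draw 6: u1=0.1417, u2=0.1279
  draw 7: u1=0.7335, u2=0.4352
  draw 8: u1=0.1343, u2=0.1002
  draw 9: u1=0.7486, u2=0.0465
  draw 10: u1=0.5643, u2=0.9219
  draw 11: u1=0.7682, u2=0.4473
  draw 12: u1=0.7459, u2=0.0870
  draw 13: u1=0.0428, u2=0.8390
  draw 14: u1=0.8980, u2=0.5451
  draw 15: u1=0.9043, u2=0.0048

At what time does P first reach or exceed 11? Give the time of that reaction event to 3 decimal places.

Threshold first reached at t = 1.689

t=0.000: D=2 S=9 P=5 R=6
Draw 1: a1=0.994, a2=6.000, a3=14.526, a4=0.330, a0=21.850; τ=−ln(0.1519)/21.850=0.086 → t=0.086; u2·a0=0.1047·21.850=2.288; a1=0.994 < 2.288 ≤ a1+a2=6.994 → R2 fires; D=3 S=10 P=5 R=5
Draw 2: a1=1.491, a2=7.500, a3=13.450, a4=0.275, a0=22.716; τ=−ln(0.9357)/22.716=0.003 → t=0.089; u2·a0=0.4143·22.716=9.411; a1+a2=8.991 < 9.411 ≤ a1+…+a3=22.441 → R3 fires; D=3 S=10 P=5 R=4
Draw 3: a1=1.491, a2=6.000, a3=10.760, a4=0.220, a0=18.471; τ=−ln(0.2640)/18.471=0.072 → t=0.161; u2·a0=0.8673·18.471=16.020; a1+a2=7.491 < 16.020 ≤ a1+…+a3=18.251 → R3 fires; D=3 S=10 P=5 R=3
Draw 4: a1=1.491, a2=4.500, a3=8.070, a4=0.165, a0=14.226; τ=−ln(0.0690)/14.226=0.188 → t=0.349; u2·a0=0.2888·14.226=4.108; a1=1.491 < 4.108 ≤ a1+a2=5.991 → R2 fires; D=4 S=11 P=5 R=2
Draw 5: a1=1.988, a2=4.000, a3=5.918, a4=0.110, a0=12.016; τ=−ln(0.9572)/12.016=0.004 → t=0.353; u2·a0=0.6847·12.016=8.227; a1+a2=5.988 < 8.227 ≤ a1+…+a3=11.906 → R3 fires; D=4 S=11 P=5 R=1
Draw 6: a1=1.988, a2=2.000, a3=2.959, a4=0.055, a0=7.002; τ=−ln(0.1417)/7.002=0.279 → t=0.632; u2·a0=0.1279·7.002=0.896 ≤ a1=1.988 → R1 fires; D=5 S=11 P=6 R=1
Draw 7: a1=2.485, a2=2.500, a3=2.959, a4=0.055, a0=7.999; τ=−ln(0.7335)/7.999=0.039 → t=0.671; u2·a0=0.4352·7.999=3.481; a1=2.485 < 3.481 ≤ a1+a2=4.985 → R2 fires; D=6 S=12 P=6 R=0
Draw 8: a1=2.982, a2=0.000, a3=0.000, a4=0.000, a0=2.982; τ=−ln(0.1343)/2.982=0.673 → t=1.344; u2·a0=0.1002·2.982=0.299 ≤ a1=2.982 → R1 fires; D=7 S=12 P=7 R=0
Draw 9: a1=3.479, a2=0.000, a3=0.000, a4=0.000, a0=3.479; τ=−ln(0.7486)/3.479=0.083 → t=1.427; u2·a0=0.0465·3.479=0.162 ≤ a1=3.479 → R1 fires; D=8 S=12 P=8 R=0
Draw 10: a1=3.976, a2=0.000, a3=0.000, a4=0.000, a0=3.976; τ=−ln(0.5643)/3.976=0.144 → t=1.571; u2·a0=0.9219·3.976=3.665 ≤ a1=3.976 → R1 fires; D=9 S=12 P=9 R=0
Draw 11: a1=4.473, a2=0.000, a3=0.000, a4=0.000, a0=4.473; τ=−ln(0.7682)/4.473=0.059 → t=1.630; u2·a0=0.4473·4.473=2.001 ≤ a1=4.473 → R1 fires; D=10 S=12 P=10 R=0
Draw 12: a1=4.970, a2=0.000, a3=0.000, a4=0.000, a0=4.970; τ=−ln(0.7459)/4.970=0.059 → t=1.689; u2·a0=0.0870·4.970=0.432 ≤ a1=4.970 → R1 fires; D=11 S=12 P=11 R=0
Draw 13: a1=5.467, a2=0.000, a3=0.000, a4=0.000, a0=5.467; τ=−ln(0.0428)/5.467=0.576 → t=2.265; u2·a0=0.8390·5.467=4.587 ≤ a1=5.467 → R1 fires; D=12 S=12 P=12 R=0
Draw 14: a1=5.964, a2=0.000, a3=0.000, a4=0.000, a0=5.964; τ=−ln(0.8980)/5.964=0.018 → t=2.283; u2·a0=0.5451·5.964=3.251 ≤ a1=5.964 → R1 fires; D=13 S=12 P=13 R=0
Draw 15: a1=6.461, a2=0.000, a3=0.000, a4=0.000, a0=6.461; τ=−ln(0.9043)/6.461=0.016 → t=2.299 > T=2.29: stop.
P first becomes ≥ 11 when it reaches 11 at the event at t=1.689.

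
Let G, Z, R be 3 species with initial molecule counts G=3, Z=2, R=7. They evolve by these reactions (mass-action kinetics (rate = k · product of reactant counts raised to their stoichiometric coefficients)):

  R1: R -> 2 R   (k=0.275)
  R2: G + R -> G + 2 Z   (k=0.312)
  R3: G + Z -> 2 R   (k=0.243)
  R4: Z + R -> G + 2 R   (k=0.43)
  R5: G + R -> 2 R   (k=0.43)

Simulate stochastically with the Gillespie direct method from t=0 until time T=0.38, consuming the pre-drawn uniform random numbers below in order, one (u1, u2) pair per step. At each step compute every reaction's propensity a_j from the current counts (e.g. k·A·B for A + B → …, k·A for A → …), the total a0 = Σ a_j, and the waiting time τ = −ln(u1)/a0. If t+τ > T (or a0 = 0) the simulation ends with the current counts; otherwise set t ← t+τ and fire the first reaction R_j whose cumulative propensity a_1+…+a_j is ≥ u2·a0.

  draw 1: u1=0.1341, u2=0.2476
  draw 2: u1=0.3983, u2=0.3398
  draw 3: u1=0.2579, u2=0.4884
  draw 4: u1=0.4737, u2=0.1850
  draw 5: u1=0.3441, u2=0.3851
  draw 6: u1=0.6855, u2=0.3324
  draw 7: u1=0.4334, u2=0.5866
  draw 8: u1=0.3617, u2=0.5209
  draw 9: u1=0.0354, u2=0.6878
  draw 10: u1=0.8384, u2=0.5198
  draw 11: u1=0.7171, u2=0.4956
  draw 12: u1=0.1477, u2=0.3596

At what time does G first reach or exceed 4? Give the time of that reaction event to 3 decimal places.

t=0.000: G=3 Z=2 R=7
Draw 1: a1=1.925, a2=6.552, a3=1.458, a4=6.020, a5=9.030, a0=24.985; τ=−ln(0.1341)/24.985=0.080 → t=0.080; u2·a0=0.2476·24.985=6.186; a1=1.925 < 6.186 ≤ a1+a2=8.477 → R2 fires; G=3 Z=4 R=6
Draw 2: a1=1.650, a2=5.616, a3=2.916, a4=10.320, a5=7.740, a0=28.242; τ=−ln(0.3983)/28.242=0.033 → t=0.113; u2·a0=0.3398·28.242=9.597; a1+a2=7.266 < 9.597 ≤ a1+…+a3=10.182 → R3 fires; G=2 Z=3 R=8
Draw 3: a1=2.200, a2=4.992, a3=1.458, a4=10.320, a5=6.880, a0=25.850; τ=−ln(0.2579)/25.850=0.052 → t=0.165; u2·a0=0.4884·25.850=12.625; a1+…+a3=8.650 < 12.625 ≤ a1+…+a4=18.970 → R4 fires; G=3 Z=2 R=9
Draw 4: a1=2.475, a2=8.424, a3=1.458, a4=7.740, a5=11.610, a0=31.707; τ=−ln(0.4737)/31.707=0.024 → t=0.189; u2·a0=0.1850·31.707=5.866; a1=2.475 < 5.866 ≤ a1+a2=10.899 → R2 fires; G=3 Z=4 R=8
Draw 5: a1=2.200, a2=7.488, a3=2.916, a4=13.760, a5=10.320, a0=36.684; τ=−ln(0.3441)/36.684=0.029 → t=0.218; u2·a0=0.3851·36.684=14.127; a1+…+a3=12.604 < 14.127 ≤ a1+…+a4=26.364 → R4 fires; G=4 Z=3 R=9
Draw 6: a1=2.475, a2=11.232, a3=2.916, a4=11.610, a5=15.480, a0=43.713; τ=−ln(0.6855)/43.713=0.009 → t=0.227; u2·a0=0.3324·43.713=14.530; a1+a2=13.707 < 14.530 ≤ a1+…+a3=16.623 → R3 fires; G=3 Z=2 R=11
Draw 7: a1=3.025, a2=10.296, a3=1.458, a4=9.460, a5=14.190, a0=38.429; τ=−ln(0.4334)/38.429=0.022 → t=0.248; u2·a0=0.5866·38.429=22.542; a1+…+a3=14.779 < 22.542 ≤ a1+…+a4=24.239 → R4 fires; G=4 Z=1 R=12
Draw 8: a1=3.300, a2=14.976, a3=0.972, a4=5.160, a5=20.640, a0=45.048; τ=−ln(0.3617)/45.048=0.023 → t=0.271; u2·a0=0.5209·45.048=23.466; a1+…+a3=19.248 < 23.466 ≤ a1+…+a4=24.408 → R4 fires; G=5 Z=0 R=13
Draw 9: a1=3.575, a2=20.280, a3=0.000, a4=0.000, a5=27.950, a0=51.805; τ=−ln(0.0354)/51.805=0.064 → t=0.336; u2·a0=0.6878·51.805=35.631; a1+…+a4=23.855 < 35.631 ≤ a1+…+a5=51.805 → R5 fires; G=4 Z=0 R=14
Draw 10: a1=3.850, a2=17.472, a3=0.000, a4=0.000, a5=24.080, a0=45.402; τ=−ln(0.8384)/45.402=0.004 → t=0.339; u2·a0=0.5198·45.402=23.600; a1+…+a4=21.322 < 23.600 ≤ a1+…+a5=45.402 → R5 fires; G=3 Z=0 R=15
Draw 11: a1=4.125, a2=14.040, a3=0.000, a4=0.000, a5=19.350, a0=37.515; τ=−ln(0.7171)/37.515=0.009 → t=0.348; u2·a0=0.4956·37.515=18.592; a1+…+a4=18.165 < 18.592 ≤ a1+…+a5=37.515 → R5 fires; G=2 Z=0 R=16
Draw 12: a1=4.400, a2=9.984, a3=0.000, a4=0.000, a5=13.760, a0=28.144; τ=−ln(0.1477)/28.144=0.068 → t=0.416 > T=0.38: stop.
G first becomes ≥ 4 when it reaches 4 at the event at t=0.218.

Threshold first reached at t = 0.218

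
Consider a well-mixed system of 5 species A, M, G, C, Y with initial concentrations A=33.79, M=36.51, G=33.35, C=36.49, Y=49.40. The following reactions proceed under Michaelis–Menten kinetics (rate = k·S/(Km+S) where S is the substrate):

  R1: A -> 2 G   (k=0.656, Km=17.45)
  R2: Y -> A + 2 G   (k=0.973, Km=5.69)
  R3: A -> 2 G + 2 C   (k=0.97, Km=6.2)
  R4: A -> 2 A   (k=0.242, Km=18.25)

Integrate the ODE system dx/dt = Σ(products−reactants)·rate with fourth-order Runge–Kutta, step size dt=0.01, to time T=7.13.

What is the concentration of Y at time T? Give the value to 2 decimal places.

Y at T = 43.22

RK4 with dt=0.01: 713 steps to T=7.13. Trajectory (selected grid times):
t=0.00: A=33.79 M=36.51 G=33.35 C=36.49 Y=49.40
t=0.79: A=33.61 M=36.51 G=36.70 C=37.78 Y=48.71
t=1.58: A=33.44 M=36.51 G=40.06 C=39.08 Y=48.02
t=2.38: A=33.26 M=36.51 G=43.44 C=40.39 Y=47.33
t=3.17: A=33.08 M=36.51 G=46.79 C=41.68 Y=46.64
t=3.96: A=32.91 M=36.51 G=50.12 C=42.97 Y=45.96
t=4.75: A=32.73 M=36.51 G=53.46 C=44.26 Y=45.27
t=5.55: A=32.55 M=36.51 G=56.83 C=45.56 Y=44.58
t=6.34: A=32.37 M=36.51 G=60.15 C=46.85 Y=43.90
t=7.13: A=32.20 M=36.51 G=63.47 C=48.13 Y=43.22
Read off Y at T=7.13: 43.22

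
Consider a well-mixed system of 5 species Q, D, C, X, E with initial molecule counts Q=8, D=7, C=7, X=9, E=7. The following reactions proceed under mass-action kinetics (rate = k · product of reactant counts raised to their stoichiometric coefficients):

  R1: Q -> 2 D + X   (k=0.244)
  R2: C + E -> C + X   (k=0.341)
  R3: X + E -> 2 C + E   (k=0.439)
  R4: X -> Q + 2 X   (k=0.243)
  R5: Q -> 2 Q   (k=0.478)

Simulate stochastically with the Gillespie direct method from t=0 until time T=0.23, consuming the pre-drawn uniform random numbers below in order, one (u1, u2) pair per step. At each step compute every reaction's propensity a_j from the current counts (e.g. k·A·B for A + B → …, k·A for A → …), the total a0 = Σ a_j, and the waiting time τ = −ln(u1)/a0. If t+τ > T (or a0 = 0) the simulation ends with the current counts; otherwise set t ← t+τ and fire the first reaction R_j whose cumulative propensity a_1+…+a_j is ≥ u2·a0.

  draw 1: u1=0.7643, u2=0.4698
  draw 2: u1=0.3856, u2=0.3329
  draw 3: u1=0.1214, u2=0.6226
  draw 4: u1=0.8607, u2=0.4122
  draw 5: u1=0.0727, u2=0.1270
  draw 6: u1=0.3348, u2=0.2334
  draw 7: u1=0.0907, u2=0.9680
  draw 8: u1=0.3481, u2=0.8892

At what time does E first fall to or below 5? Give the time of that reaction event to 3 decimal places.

Threshold first reached at t = 0.068

t=0.000: Q=8 D=7 C=7 X=9 E=7
Draw 1: a1=1.952, a2=16.709, a3=27.657, a4=2.187, a5=3.824, a0=52.329; τ=−ln(0.7643)/52.329=0.005 → t=0.005; u2·a0=0.4698·52.329=24.584; a1+a2=18.661 < 24.584 ≤ a1+…+a3=46.318 → R3 fires; Q=8 D=7 C=9 X=8 E=7
Draw 2: a1=1.952, a2=21.483, a3=24.584, a4=1.944, a5=3.824, a0=53.787; τ=−ln(0.3856)/53.787=0.018 → t=0.023; u2·a0=0.3329·53.787=17.906; a1=1.952 < 17.906 ≤ a1+a2=23.435 → R2 fires; Q=8 D=7 C=9 X=9 E=6
Draw 3: a1=1.952, a2=18.414, a3=23.706, a4=2.187, a5=3.824, a0=50.083; τ=−ln(0.1214)/50.083=0.042 → t=0.065; u2·a0=0.6226·50.083=31.182; a1+a2=20.366 < 31.182 ≤ a1+…+a3=44.072 → R3 fires; Q=8 D=7 C=11 X=8 E=6
Draw 4: a1=1.952, a2=22.506, a3=21.072, a4=1.944, a5=3.824, a0=51.298; τ=−ln(0.8607)/51.298=0.003 → t=0.068; u2·a0=0.4122·51.298=21.145; a1=1.952 < 21.145 ≤ a1+a2=24.458 → R2 fires; Q=8 D=7 C=11 X=9 E=5
Draw 5: a1=1.952, a2=18.755, a3=19.755, a4=2.187, a5=3.824, a0=46.473; τ=−ln(0.0727)/46.473=0.056 → t=0.124; u2·a0=0.1270·46.473=5.902; a1=1.952 < 5.902 ≤ a1+a2=20.707 → R2 fires; Q=8 D=7 C=11 X=10 E=4
Draw 6: a1=1.952, a2=15.004, a3=17.560, a4=2.430, a5=3.824, a0=40.770; τ=−ln(0.3348)/40.770=0.027 → t=0.151; u2·a0=0.2334·40.770=9.516; a1=1.952 < 9.516 ≤ a1+a2=16.956 → R2 fires; Q=8 D=7 C=11 X=11 E=3
Draw 7: a1=1.952, a2=11.253, a3=14.487, a4=2.673, a5=3.824, a0=34.189; τ=−ln(0.0907)/34.189=0.070 → t=0.221; u2·a0=0.9680·34.189=33.095; a1+…+a4=30.365 < 33.095 ≤ a1+…+a5=34.189 → R5 fires; Q=9 D=7 C=11 X=11 E=3
Draw 8: a1=2.196, a2=11.253, a3=14.487, a4=2.673, a5=4.302, a0=34.911; τ=−ln(0.3481)/34.911=0.030 → t=0.252 > T=0.23: stop.
E first becomes ≤ 5 when it reaches 5 at the event at t=0.068.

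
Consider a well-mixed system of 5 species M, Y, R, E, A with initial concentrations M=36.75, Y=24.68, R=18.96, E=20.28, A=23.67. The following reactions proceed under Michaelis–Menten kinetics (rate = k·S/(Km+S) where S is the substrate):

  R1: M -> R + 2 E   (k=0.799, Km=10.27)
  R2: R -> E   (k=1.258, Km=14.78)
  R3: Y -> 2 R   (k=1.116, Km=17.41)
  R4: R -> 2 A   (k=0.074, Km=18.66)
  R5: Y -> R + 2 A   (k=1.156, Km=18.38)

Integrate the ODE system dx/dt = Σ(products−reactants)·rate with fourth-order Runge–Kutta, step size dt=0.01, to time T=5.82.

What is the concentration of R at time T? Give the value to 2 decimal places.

RK4 with dt=0.01: 582 steps to T=5.82. Trajectory (selected grid times):
t=0.00: M=36.75 Y=24.68 R=18.96 E=20.28 A=23.67
t=0.65: M=36.34 Y=23.83 R=20.15 E=21.56 A=24.57
t=1.29: M=35.95 Y=23.01 R=21.28 E=22.82 A=25.45
t=1.94: M=35.54 Y=22.18 R=22.41 E=24.12 A=26.33
t=2.59: M=35.14 Y=21.37 R=23.50 E=25.42 A=27.20
t=3.23: M=34.75 Y=20.59 R=24.54 E=26.71 A=28.04
t=3.88: M=34.34 Y=19.80 R=25.58 E=28.02 A=28.89
t=4.53: M=33.95 Y=19.04 R=26.58 E=29.34 A=29.71
t=5.17: M=33.55 Y=18.29 R=27.53 E=30.65 A=30.51
t=5.82: M=33.16 Y=17.55 R=28.47 E=31.98 A=31.31
Read off R at T=5.82: 28.47

R at T = 28.47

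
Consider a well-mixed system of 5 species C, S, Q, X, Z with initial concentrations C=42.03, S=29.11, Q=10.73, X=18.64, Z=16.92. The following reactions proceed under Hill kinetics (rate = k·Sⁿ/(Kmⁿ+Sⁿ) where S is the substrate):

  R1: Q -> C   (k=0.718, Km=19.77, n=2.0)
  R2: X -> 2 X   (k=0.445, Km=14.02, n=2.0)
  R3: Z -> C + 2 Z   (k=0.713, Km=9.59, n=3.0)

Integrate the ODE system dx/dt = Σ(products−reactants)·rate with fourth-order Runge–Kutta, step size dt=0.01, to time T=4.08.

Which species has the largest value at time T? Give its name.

Dominant species at T: C

RK4 with dt=0.01: 408 steps to T=4.08. Trajectory (selected grid times):
t=0.00: C=42.03 S=29.11 Q=10.73 X=18.64 Z=16.92
t=0.45: C=42.38 S=29.11 Q=10.66 X=18.77 Z=17.19
t=0.91: C=42.73 S=29.11 Q=10.58 X=18.90 Z=17.47
t=1.36: C=43.08 S=29.11 Q=10.51 X=19.03 Z=17.75
t=1.81: C=43.43 S=29.11 Q=10.44 X=19.16 Z=18.03
t=2.27: C=43.78 S=29.11 Q=10.37 X=19.29 Z=18.31
t=2.72: C=44.13 S=29.11 Q=10.30 X=19.42 Z=18.59
t=3.17: C=44.49 S=29.11 Q=10.23 X=19.56 Z=18.88
t=3.63: C=44.85 S=29.11 Q=10.16 X=19.69 Z=19.17
t=4.08: C=45.20 S=29.11 Q=10.09 X=19.83 Z=19.45
At T=4.08: C=45.20 S=29.11 Q=10.09 X=19.83 Z=19.45; the largest is C.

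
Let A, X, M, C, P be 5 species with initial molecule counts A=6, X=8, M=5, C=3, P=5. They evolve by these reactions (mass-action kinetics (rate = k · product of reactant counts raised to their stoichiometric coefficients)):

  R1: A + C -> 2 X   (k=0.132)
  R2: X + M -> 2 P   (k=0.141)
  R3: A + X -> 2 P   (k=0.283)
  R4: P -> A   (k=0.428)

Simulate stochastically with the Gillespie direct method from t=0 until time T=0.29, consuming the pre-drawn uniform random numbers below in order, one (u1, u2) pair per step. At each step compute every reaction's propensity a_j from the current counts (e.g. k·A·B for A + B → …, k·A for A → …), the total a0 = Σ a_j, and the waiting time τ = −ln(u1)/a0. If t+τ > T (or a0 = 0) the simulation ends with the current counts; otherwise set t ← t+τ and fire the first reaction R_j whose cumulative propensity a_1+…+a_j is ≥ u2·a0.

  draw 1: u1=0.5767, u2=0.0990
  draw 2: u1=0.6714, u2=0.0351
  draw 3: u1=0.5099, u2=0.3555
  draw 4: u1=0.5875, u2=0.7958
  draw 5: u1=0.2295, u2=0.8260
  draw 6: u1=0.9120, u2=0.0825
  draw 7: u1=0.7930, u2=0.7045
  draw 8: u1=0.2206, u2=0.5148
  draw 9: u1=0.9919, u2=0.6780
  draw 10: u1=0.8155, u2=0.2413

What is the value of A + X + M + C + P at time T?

Value at T = 27

Check how each reaction changes W = A + X + M + C + P (weight of products minus weight of reactants):
R1: A + C -> 2 X: (1·2) − (1·1 + 1·1) = 2 − 2 = 0
R2: X + M -> 2 P: (1·2) − (1·1 + 1·1) = 2 − 2 = 0
R3: A + X -> 2 P: (1·2) − (1·1 + 1·1) = 2 − 2 = 0
R4: P -> A: (1·1) − (1·1) = 1 − 1 = 0
Every reaction leaves W unchanged, so W is conserved and no simulation is needed: W(T) = W(0) = 6 + 8 + 5 + 3 + 5 = 27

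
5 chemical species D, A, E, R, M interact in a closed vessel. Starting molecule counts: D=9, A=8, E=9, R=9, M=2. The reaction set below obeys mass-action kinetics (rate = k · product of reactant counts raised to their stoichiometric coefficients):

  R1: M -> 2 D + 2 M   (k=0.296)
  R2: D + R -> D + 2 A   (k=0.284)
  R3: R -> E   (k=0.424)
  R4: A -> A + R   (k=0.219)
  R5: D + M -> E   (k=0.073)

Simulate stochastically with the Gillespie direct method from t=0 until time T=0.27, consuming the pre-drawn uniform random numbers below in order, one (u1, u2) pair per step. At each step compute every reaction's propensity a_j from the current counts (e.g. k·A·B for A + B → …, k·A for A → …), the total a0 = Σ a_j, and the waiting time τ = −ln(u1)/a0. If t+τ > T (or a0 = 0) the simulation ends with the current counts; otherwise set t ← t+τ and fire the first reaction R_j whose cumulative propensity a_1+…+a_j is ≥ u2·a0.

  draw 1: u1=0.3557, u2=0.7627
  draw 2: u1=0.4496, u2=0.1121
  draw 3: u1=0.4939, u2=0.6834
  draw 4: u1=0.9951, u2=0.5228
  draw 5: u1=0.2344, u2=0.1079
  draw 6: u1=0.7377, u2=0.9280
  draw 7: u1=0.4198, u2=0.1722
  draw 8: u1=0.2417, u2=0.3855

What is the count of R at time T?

R at T = 3

t=0.000: D=9 A=8 E=9 R=9 M=2
Draw 1: a1=0.592, a2=23.004, a3=3.816, a4=1.752, a5=1.314, a0=30.478; τ=−ln(0.3557)/30.478=0.034 → t=0.034; u2·a0=0.7627·30.478=23.246; a1=0.592 < 23.246 ≤ a1+a2=23.596 → R2 fires; D=9 A=10 E=9 R=8 M=2
Draw 2: a1=0.592, a2=20.448, a3=3.392, a4=2.190, a5=1.314, a0=27.936; τ=−ln(0.4496)/27.936=0.029 → t=0.063; u2·a0=0.1121·27.936=3.132; a1=0.592 < 3.132 ≤ a1+a2=21.040 → R2 fires; D=9 A=12 E=9 R=7 M=2
Draw 3: a1=0.592, a2=17.892, a3=2.968, a4=2.628, a5=1.314, a0=25.394; τ=−ln(0.4939)/25.394=0.028 → t=0.090; u2·a0=0.6834·25.394=17.354; a1=0.592 < 17.354 ≤ a1+a2=18.484 → R2 fires; D=9 A=14 E=9 R=6 M=2
Draw 4: a1=0.592, a2=15.336, a3=2.544, a4=3.066, a5=1.314, a0=22.852; τ=−ln(0.9951)/22.852=0.000 → t=0.091; u2·a0=0.5228·22.852=11.947; a1=0.592 < 11.947 ≤ a1+a2=15.928 → R2 fires; D=9 A=16 E=9 R=5 M=2
Draw 5: a1=0.592, a2=12.780, a3=2.120, a4=3.504, a5=1.314, a0=20.310; τ=−ln(0.2344)/20.310=0.071 → t=0.162; u2·a0=0.1079·20.310=2.191; a1=0.592 < 2.191 ≤ a1+a2=13.372 → R2 fires; D=9 A=18 E=9 R=4 M=2
Draw 6: a1=0.592, a2=10.224, a3=1.696, a4=3.942, a5=1.314, a0=17.768; τ=−ln(0.7377)/17.768=0.017 → t=0.179; u2·a0=0.9280·17.768=16.489; a1+…+a4=16.454 < 16.489 ≤ a1+…+a5=17.768 → R5 fires; D=8 A=18 E=10 R=4 M=1
Draw 7: a1=0.296, a2=9.088, a3=1.696, a4=3.942, a5=0.584, a0=15.606; τ=−ln(0.4198)/15.606=0.056 → t=0.235; u2·a0=0.1722·15.606=2.687; a1=0.296 < 2.687 ≤ a1+a2=9.384 → R2 fires; D=8 A=20 E=10 R=3 M=1
Draw 8: a1=0.296, a2=6.816, a3=1.272, a4=4.380, a5=0.584, a0=13.348; τ=−ln(0.2417)/13.348=0.106 → t=0.341 > T=0.27: stop.
Read off R at T=0.27: 3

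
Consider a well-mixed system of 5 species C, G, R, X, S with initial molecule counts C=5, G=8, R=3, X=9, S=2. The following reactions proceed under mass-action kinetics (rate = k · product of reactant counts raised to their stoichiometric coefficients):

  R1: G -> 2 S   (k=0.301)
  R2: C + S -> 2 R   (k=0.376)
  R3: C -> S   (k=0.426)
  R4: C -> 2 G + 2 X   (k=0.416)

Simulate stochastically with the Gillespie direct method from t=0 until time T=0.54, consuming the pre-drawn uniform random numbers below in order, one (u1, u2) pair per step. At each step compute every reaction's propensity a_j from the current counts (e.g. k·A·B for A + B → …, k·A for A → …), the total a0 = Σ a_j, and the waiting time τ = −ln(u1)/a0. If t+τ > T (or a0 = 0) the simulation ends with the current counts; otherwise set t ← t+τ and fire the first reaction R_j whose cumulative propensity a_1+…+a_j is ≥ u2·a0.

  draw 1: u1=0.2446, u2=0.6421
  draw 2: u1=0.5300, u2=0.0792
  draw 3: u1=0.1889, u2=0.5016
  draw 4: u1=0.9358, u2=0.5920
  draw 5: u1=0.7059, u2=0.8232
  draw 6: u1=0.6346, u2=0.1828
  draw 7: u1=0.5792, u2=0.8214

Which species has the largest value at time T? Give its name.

t=0.000: C=5 G=8 R=3 X=9 S=2
Draw 1: a1=2.408, a2=3.760, a3=2.130, a4=2.080, a0=10.378; τ=−ln(0.2446)/10.378=0.136 → t=0.136; u2·a0=0.6421·10.378=6.664; a1+a2=6.168 < 6.664 ≤ a1+…+a3=8.298 → R3 fires; C=4 G=8 R=3 X=9 S=3
Draw 2: a1=2.408, a2=4.512, a3=1.704, a4=1.664, a0=10.288; τ=−ln(0.5300)/10.288=0.062 → t=0.197; u2·a0=0.0792·10.288=0.815 ≤ a1=2.408 → R1 fires; C=4 G=7 R=3 X=9 S=5
Draw 3: a1=2.107, a2=7.520, a3=1.704, a4=1.664, a0=12.995; τ=−ln(0.1889)/12.995=0.128 → t=0.326; u2·a0=0.5016·12.995=6.518; a1=2.107 < 6.518 ≤ a1+a2=9.627 → R2 fires; C=3 G=7 R=5 X=9 S=4
Draw 4: a1=2.107, a2=4.512, a3=1.278, a4=1.248, a0=9.145; τ=−ln(0.9358)/9.145=0.007 → t=0.333; u2·a0=0.5920·9.145=5.414; a1=2.107 < 5.414 ≤ a1+a2=6.619 → R2 fires; C=2 G=7 R=7 X=9 S=3
Draw 5: a1=2.107, a2=2.256, a3=0.852, a4=0.832, a0=6.047; τ=−ln(0.7059)/6.047=0.058 → t=0.390; u2·a0=0.8232·6.047=4.978; a1+a2=4.363 < 4.978 ≤ a1+…+a3=5.215 → R3 fires; C=1 G=7 R=7 X=9 S=4
Draw 6: a1=2.107, a2=1.504, a3=0.426, a4=0.416, a0=4.453; τ=−ln(0.6346)/4.453=0.102 → t=0.493; u2·a0=0.1828·4.453=0.814 ≤ a1=2.107 → R1 fires; C=1 G=6 R=7 X=9 S=6
Draw 7: a1=1.806, a2=2.256, a3=0.426, a4=0.416, a0=4.904; τ=−ln(0.5792)/4.904=0.111 → t=0.604 > T=0.54: stop.
At T=0.54: C=1 G=6 R=7 X=9 S=6; the largest is X.

Dominant species at T: X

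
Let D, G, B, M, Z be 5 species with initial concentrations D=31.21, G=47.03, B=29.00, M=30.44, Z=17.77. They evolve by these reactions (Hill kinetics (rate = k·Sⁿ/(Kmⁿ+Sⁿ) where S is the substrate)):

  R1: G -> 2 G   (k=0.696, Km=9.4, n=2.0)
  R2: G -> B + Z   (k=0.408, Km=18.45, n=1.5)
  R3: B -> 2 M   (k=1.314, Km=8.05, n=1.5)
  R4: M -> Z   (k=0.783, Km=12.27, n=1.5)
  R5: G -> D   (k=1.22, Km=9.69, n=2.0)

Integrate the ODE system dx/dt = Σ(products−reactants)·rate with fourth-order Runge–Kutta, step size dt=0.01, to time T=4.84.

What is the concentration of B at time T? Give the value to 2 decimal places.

B at T = 25.10

RK4 with dt=0.01: 484 steps to T=4.84. Trajectory (selected grid times):
t=0.00: D=31.21 G=47.03 B=29.00 M=30.44 Z=17.77
t=0.54: D=31.84 G=46.58 B=28.56 M=31.34 Z=18.28
t=1.08: D=32.47 G=46.14 B=28.12 M=32.23 Z=18.80
t=1.61: D=33.09 G=45.70 B=27.69 M=33.10 Z=19.31
t=2.15: D=33.72 G=45.25 B=27.25 M=33.98 Z=19.83
t=2.69: D=34.35 G=44.81 B=26.81 M=34.85 Z=20.36
t=3.23: D=34.98 G=44.37 B=26.38 M=35.71 Z=20.88
t=3.76: D=35.60 G=43.93 B=25.96 M=36.56 Z=21.40
t=4.30: D=36.23 G=43.49 B=25.52 M=37.41 Z=21.93
t=4.84: D=36.85 G=43.05 B=25.10 M=38.26 Z=22.45
Read off B at T=4.84: 25.10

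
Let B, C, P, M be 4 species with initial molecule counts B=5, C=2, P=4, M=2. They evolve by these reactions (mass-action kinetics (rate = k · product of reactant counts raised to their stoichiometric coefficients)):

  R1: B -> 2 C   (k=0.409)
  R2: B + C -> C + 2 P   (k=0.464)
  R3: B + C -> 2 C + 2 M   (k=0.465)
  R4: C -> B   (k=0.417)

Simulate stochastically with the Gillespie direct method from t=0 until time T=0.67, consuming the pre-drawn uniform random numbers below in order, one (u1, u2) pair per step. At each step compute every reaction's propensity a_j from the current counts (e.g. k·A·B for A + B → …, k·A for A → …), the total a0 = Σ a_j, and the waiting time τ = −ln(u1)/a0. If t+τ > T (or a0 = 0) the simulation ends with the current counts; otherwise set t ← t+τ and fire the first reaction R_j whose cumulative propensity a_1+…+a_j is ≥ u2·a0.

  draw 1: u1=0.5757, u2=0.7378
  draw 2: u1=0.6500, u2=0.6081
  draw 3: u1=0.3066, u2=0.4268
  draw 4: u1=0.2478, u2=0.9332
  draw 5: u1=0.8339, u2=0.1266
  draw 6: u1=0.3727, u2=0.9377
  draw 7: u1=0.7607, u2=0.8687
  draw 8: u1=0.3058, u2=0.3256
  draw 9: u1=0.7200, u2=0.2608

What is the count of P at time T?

t=0.000: B=5 C=2 P=4 M=2
Draw 1: a1=2.045, a2=4.640, a3=4.650, a4=0.834, a0=12.169; τ=−ln(0.5757)/12.169=0.045 → t=0.045; u2·a0=0.7378·12.169=8.978; a1+a2=6.685 < 8.978 ≤ a1+…+a3=11.335 → R3 fires; B=4 C=3 P=4 M=4
Draw 2: a1=1.636, a2=5.568, a3=5.580, a4=1.251, a0=14.035; τ=−ln(0.6500)/14.035=0.031 → t=0.076; u2·a0=0.6081·14.035=8.535; a1+a2=7.204 < 8.535 ≤ a1+…+a3=12.784 → R3 fires; B=3 C=4 P=4 M=6
Draw 3: a1=1.227, a2=5.568, a3=5.580, a4=1.668, a0=14.043; τ=−ln(0.3066)/14.043=0.084 → t=0.160; u2·a0=0.4268·14.043=5.994; a1=1.227 < 5.994 ≤ a1+a2=6.795 → R2 fires; B=2 C=4 P=6 M=6
Draw 4: a1=0.818, a2=3.712, a3=3.720, a4=1.668, a0=9.918; τ=−ln(0.2478)/9.918=0.141 → t=0.301; u2·a0=0.9332·9.918=9.255; a1+…+a3=8.250 < 9.255 ≤ a1+…+a4=9.918 → R4 fires; B=3 C=3 P=6 M=6
Draw 5: a1=1.227, a2=4.176, a3=4.185, a4=1.251, a0=10.839; τ=−ln(0.8339)/10.839=0.017 → t=0.318; u2·a0=0.1266·10.839=1.372; a1=1.227 < 1.372 ≤ a1+a2=5.403 → R2 fires; B=2 C=3 P=8 M=6
Draw 6: a1=0.818, a2=2.784, a3=2.790, a4=1.251, a0=7.643; τ=−ln(0.3727)/7.643=0.129 → t=0.447; u2·a0=0.9377·7.643=7.167; a1+…+a3=6.392 < 7.167 ≤ a1+…+a4=7.643 → R4 fires; B=3 C=2 P=8 M=6
Draw 7: a1=1.227, a2=2.784, a3=2.790, a4=0.834, a0=7.635; τ=−ln(0.7607)/7.635=0.036 → t=0.483; u2·a0=0.8687·7.635=6.633; a1+a2=4.011 < 6.633 ≤ a1+…+a3=6.801 → R3 fires; B=2 C=3 P=8 M=8
Draw 8: a1=0.818, a2=2.784, a3=2.790, a4=1.251, a0=7.643; τ=−ln(0.3058)/7.643=0.155 → t=0.638; u2·a0=0.3256·7.643=2.489; a1=0.818 < 2.489 ≤ a1+a2=3.602 → R2 fires; B=1 C=3 P=10 M=8
Draw 9: a1=0.409, a2=1.392, a3=1.395, a4=1.251, a0=4.447; τ=−ln(0.7200)/4.447=0.074 → t=0.712 > T=0.67: stop.
Read off P at T=0.67: 10

P at T = 10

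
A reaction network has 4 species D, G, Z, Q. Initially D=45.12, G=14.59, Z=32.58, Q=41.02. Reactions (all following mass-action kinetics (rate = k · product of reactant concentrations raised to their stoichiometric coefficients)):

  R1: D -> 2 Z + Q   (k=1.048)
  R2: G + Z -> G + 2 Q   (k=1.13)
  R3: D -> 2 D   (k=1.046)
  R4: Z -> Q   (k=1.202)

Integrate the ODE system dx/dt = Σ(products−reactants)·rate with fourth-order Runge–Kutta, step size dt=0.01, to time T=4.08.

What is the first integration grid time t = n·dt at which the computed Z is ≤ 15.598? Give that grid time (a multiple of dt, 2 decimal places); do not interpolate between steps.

Threshold first reached at t = 0.06

RK4 with dt=0.01: 408 steps to T=4.08. Trajectory (selected grid times):
t=0.00: D=45.12 G=14.59 Z=32.58 Q=41.02
t=0.05: D=45.12 G=14.59 Z=16.59 Q=83.41
t=0.06: D=45.11 G=14.59 Z=14.77 Q=89.23
t=0.45: D=45.08 G=14.59 Z=5.35 Q=197.08
t=0.91: D=45.04 G=14.59 Z=5.34 Q=302.77
t=1.36: D=45.00 G=14.59 Z=5.33 Q=406.04
t=1.81: D=44.96 G=14.59 Z=5.33 Q=509.22
t=2.27: D=44.92 G=14.59 Z=5.32 Q=614.60
t=2.72: D=44.88 G=14.59 Z=5.32 Q=717.60
t=3.17: D=44.83 G=14.59 Z=5.31 Q=820.50
t=3.63: D=44.79 G=14.59 Z=5.31 Q=925.60
t=4.08: D=44.75 G=14.59 Z=5.30 Q=1028.31
Z(0.05)=16.592 > 15.598 but Z(0.06)=14.769 ≤ 15.598, so the first grid time is t=0.06.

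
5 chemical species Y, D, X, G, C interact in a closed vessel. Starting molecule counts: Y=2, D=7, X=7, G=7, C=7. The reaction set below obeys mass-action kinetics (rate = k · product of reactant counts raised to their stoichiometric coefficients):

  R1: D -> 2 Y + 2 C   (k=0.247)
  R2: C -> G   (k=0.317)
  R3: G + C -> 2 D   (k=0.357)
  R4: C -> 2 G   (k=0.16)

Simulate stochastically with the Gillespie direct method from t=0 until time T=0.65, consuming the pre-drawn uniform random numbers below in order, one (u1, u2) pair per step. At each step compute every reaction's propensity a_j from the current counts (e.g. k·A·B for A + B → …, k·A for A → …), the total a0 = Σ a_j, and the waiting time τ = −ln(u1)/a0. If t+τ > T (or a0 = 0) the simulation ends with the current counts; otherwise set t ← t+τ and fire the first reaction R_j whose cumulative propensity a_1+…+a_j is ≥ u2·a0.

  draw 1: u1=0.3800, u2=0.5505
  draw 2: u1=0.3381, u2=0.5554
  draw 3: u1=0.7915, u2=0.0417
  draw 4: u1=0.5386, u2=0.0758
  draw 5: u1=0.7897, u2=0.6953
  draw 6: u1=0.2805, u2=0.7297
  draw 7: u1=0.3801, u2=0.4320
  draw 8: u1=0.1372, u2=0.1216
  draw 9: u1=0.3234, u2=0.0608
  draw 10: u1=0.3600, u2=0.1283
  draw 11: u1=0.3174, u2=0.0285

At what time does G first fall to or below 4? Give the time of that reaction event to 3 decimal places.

t=0.000: Y=2 D=7 X=7 G=7 C=7
Draw 1: a1=1.729, a2=2.219, a3=17.493, a4=1.120, a0=22.561; τ=−ln(0.3800)/22.561=0.043 → t=0.043; u2·a0=0.5505·22.561=12.420; a1+a2=3.948 < 12.420 ≤ a1+…+a3=21.441 → R3 fires; Y=2 D=9 X=7 G=6 C=6
Draw 2: a1=2.223, a2=1.902, a3=12.852, a4=0.960, a0=17.937; τ=−ln(0.3381)/17.937=0.060 → t=0.103; u2·a0=0.5554·17.937=9.962; a1+a2=4.125 < 9.962 ≤ a1+…+a3=16.977 → R3 fires; Y=2 D=11 X=7 G=5 C=5
Draw 3: a1=2.717, a2=1.585, a3=8.925, a4=0.800, a0=14.027; τ=−ln(0.7915)/14.027=0.017 → t=0.120; u2·a0=0.0417·14.027=0.585 ≤ a1=2.717 → R1 fires; Y=4 D=10 X=7 G=5 C=7
Draw 4: a1=2.470, a2=2.219, a3=12.495, a4=1.120, a0=18.304; τ=−ln(0.5386)/18.304=0.034 → t=0.154; u2·a0=0.0758·18.304=1.387 ≤ a1=2.470 → R1 fires; Y=6 D=9 X=7 G=5 C=9
Draw 5: a1=2.223, a2=2.853, a3=16.065, a4=1.440, a0=22.581; τ=−ln(0.7897)/22.581=0.010 → t=0.164; u2·a0=0.6953·22.581=15.701; a1+a2=5.076 < 15.701 ≤ a1+…+a3=21.141 → R3 fires; Y=6 D=11 X=7 G=4 C=8
Draw 6: a1=2.717, a2=2.536, a3=11.424, a4=1.280, a0=17.957; τ=−ln(0.2805)/17.957=0.071 → t=0.235; u2·a0=0.7297·17.957=13.103; a1+a2=5.253 < 13.103 ≤ a1+…+a3=16.677 → R3 fires; Y=6 D=13 X=7 G=3 C=7
Draw 7: a1=3.211, a2=2.219, a3=7.497, a4=1.120, a0=14.047; τ=−ln(0.3801)/14.047=0.069 → t=0.304; u2·a0=0.4320·14.047=6.068; a1+a2=5.430 < 6.068 ≤ a1+…+a3=12.927 → R3 fires; Y=6 D=15 X=7 G=2 C=6
Draw 8: a1=3.705, a2=1.902, a3=4.284, a4=0.960, a0=10.851; τ=−ln(0.1372)/10.851=0.183 → t=0.487; u2·a0=0.1216·10.851=1.319 ≤ a1=3.705 → R1 fires; Y=8 D=14 X=7 G=2 C=8
Draw 9: a1=3.458, a2=2.536, a3=5.712, a4=1.280, a0=12.986; τ=−ln(0.3234)/12.986=0.087 → t=0.574; u2·a0=0.0608·12.986=0.790 ≤ a1=3.458 → R1 fires; Y=10 D=13 X=7 G=2 C=10
Draw 10: a1=3.211, a2=3.170, a3=7.140, a4=1.600, a0=15.121; τ=−ln(0.3600)/15.121=0.068 → t=0.641; u2·a0=0.1283·15.121=1.940 ≤ a1=3.211 → R1 fires; Y=12 D=12 X=7 G=2 C=12
Draw 11: a1=2.964, a2=3.804, a3=8.568, a4=1.920, a0=17.256; τ=−ln(0.3174)/17.256=0.067 → t=0.708 > T=0.65: stop.
G first becomes ≤ 4 when it reaches 4 at the event at t=0.164.

Threshold first reached at t = 0.164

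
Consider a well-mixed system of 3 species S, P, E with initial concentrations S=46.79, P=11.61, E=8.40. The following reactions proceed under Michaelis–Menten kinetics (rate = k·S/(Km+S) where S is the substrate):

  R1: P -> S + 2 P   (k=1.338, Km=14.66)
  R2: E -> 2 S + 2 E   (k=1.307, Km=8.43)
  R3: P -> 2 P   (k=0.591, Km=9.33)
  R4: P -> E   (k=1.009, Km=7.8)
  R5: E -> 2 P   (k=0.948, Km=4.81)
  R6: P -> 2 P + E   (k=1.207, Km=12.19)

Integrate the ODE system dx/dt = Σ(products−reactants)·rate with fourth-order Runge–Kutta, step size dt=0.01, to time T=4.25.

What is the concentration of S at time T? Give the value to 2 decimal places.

RK4 with dt=0.01: 425 steps to T=4.25. Trajectory (selected grid times):
t=0.00: S=46.79 P=11.61 E=8.40
t=0.47: S=47.70 P=12.62 E=9.00
t=0.94: S=48.64 P=13.66 E=9.62
t=1.42: S=49.63 P=14.76 E=10.27
t=1.89: S=50.64 P=15.87 E=10.94
t=2.36: S=51.68 P=17.01 E=11.63
t=2.83: S=52.74 P=18.18 E=12.33
t=3.31: S=53.85 P=19.40 E=13.07
t=3.78: S=54.97 P=20.62 E=13.82
t=4.25: S=56.12 P=21.86 E=14.58
Read off S at T=4.25: 56.12

S at T = 56.12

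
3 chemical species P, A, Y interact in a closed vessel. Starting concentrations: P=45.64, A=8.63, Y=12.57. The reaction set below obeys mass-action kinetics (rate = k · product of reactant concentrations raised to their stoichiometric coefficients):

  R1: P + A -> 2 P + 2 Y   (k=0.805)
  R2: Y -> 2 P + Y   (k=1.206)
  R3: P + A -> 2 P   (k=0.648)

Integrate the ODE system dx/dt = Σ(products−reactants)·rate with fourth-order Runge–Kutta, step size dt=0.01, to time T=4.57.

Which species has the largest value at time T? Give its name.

RK4 with dt=0.01: 457 steps to T=4.57. Trajectory (selected grid times):
t=0.00: P=45.64 A=8.63 Y=12.57
t=0.51: P=81.18 A=0.00 Y=22.13
t=1.02: P=108.41 A=0.00 Y=22.13
t=1.52: P=135.10 A=0.00 Y=22.13
t=2.03: P=162.32 A=0.00 Y=22.13
t=2.54: P=189.55 A=0.00 Y=22.13
t=3.05: P=216.77 A=0.00 Y=22.13
t=3.55: P=243.47 A=0.00 Y=22.13
t=4.06: P=270.69 A=0.00 Y=22.13
t=4.57: P=297.92 A=0.00 Y=22.13
At T=4.57: P=297.92 A=0.00 Y=22.13; the largest is P.

Dominant species at T: P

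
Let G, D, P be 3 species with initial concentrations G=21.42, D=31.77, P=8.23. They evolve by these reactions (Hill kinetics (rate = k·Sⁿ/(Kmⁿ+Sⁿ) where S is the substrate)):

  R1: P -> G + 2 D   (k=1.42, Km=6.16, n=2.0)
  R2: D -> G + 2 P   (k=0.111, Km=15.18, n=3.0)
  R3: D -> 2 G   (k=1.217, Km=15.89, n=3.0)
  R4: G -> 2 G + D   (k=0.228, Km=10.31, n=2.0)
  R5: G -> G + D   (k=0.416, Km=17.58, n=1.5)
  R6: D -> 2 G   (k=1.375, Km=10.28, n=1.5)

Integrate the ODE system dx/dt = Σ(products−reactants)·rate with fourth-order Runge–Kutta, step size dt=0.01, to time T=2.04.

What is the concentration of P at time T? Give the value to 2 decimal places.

P at T = 6.90

RK4 with dt=0.01: 204 steps to T=2.04. Trajectory (selected grid times):
t=0.00: G=21.42 D=31.77 P=8.23
t=0.23: G=22.73 D=31.75 P=8.07
t=0.45: G=23.97 D=31.72 P=7.92
t=0.68: G=25.27 D=31.69 P=7.76
t=0.91: G=26.57 D=31.66 P=7.61
t=1.13: G=27.81 D=31.62 P=7.46
t=1.36: G=29.10 D=31.58 P=7.32
t=1.59: G=30.39 D=31.53 P=7.17
t=1.81: G=31.62 D=31.48 P=7.04
t=2.04: G=32.90 D=31.43 P=6.90
Read off P at T=2.04: 6.90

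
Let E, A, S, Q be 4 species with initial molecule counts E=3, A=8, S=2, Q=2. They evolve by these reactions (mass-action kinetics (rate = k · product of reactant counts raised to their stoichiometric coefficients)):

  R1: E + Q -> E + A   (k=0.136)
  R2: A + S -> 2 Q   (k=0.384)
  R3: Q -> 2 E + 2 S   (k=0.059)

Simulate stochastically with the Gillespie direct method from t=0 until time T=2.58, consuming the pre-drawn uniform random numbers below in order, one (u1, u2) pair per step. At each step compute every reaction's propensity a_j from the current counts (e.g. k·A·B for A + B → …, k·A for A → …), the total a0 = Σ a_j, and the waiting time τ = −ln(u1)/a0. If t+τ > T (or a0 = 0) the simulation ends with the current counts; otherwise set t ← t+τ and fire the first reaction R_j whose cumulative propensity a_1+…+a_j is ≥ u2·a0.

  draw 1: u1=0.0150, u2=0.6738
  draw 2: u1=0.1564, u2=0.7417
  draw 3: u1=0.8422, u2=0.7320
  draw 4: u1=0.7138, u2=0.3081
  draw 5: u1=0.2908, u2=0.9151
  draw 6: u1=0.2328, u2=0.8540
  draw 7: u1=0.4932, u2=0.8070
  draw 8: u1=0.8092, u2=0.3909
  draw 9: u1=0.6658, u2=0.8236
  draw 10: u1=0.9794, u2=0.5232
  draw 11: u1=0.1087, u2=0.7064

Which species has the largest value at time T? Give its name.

t=0.000: E=3 A=8 S=2 Q=2
Draw 1: a1=0.816, a2=6.144, a3=0.118, a0=7.078; τ=−ln(0.0150)/7.078=0.593 → t=0.593; u2·a0=0.6738·7.078=4.769; a1=0.816 < 4.769 ≤ a1+a2=6.960 → R2 fires; E=3 A=7 S=1 Q=4
Draw 2: a1=1.632, a2=2.688, a3=0.236, a0=4.556; τ=−ln(0.1564)/4.556=0.407 → t=1.001; u2·a0=0.7417·4.556=3.379; a1=1.632 < 3.379 ≤ a1+a2=4.320 → R2 fires; E=3 A=6 S=0 Q=6
Draw 3: a1=2.448, a2=0.000, a3=0.354, a0=2.802; τ=−ln(0.8422)/2.802=0.061 → t=1.062; u2·a0=0.7320·2.802=2.051 ≤ a1=2.448 → R1 fires; E=3 A=7 S=0 Q=5
Draw 4: a1=2.040, a2=0.000, a3=0.295, a0=2.335; τ=−ln(0.7138)/2.335=0.144 → t=1.206; u2·a0=0.3081·2.335=0.719 ≤ a1=2.040 → R1 fires; E=3 A=8 S=0 Q=4
Draw 5: a1=1.632, a2=0.000, a3=0.236, a0=1.868; τ=−ln(0.2908)/1.868=0.661 → t=1.867; u2·a0=0.9151·1.868=1.709; a1+a2=1.632 < 1.709 ≤ a1+…+a3=1.868 → R3 fires; E=5 A=8 S=2 Q=3
Draw 6: a1=2.040, a2=6.144, a3=0.177, a0=8.361; τ=−ln(0.2328)/8.361=0.174 → t=2.042; u2·a0=0.8540·8.361=7.140; a1=2.040 < 7.140 ≤ a1+a2=8.184 → R2 fires; E=5 A=7 S=1 Q=5
Draw 7: a1=3.400, a2=2.688, a3=0.295, a0=6.383; τ=−ln(0.4932)/6.383=0.111 → t=2.153; u2·a0=0.8070·6.383=5.151; a1=3.400 < 5.151 ≤ a1+a2=6.088 → R2 fires; E=5 A=6 S=0 Q=7
Draw 8: a1=4.760, a2=0.000, a3=0.413, a0=5.173; τ=−ln(0.8092)/5.173=0.041 → t=2.193; u2·a0=0.3909·5.173=2.022 ≤ a1=4.760 → R1 fires; E=5 A=7 S=0 Q=6
Draw 9: a1=4.080, a2=0.000, a3=0.354, a0=4.434; τ=−ln(0.6658)/4.434=0.092 → t=2.285; u2·a0=0.8236·4.434=3.652 ≤ a1=4.080 → R1 fires; E=5 A=8 S=0 Q=5
Draw 10: a1=3.400, a2=0.000, a3=0.295, a0=3.695; τ=−ln(0.9794)/3.695=0.006 → t=2.291; u2·a0=0.5232·3.695=1.933 ≤ a1=3.400 → R1 fires; E=5 A=9 S=0 Q=4
Draw 11: a1=2.720, a2=0.000, a3=0.236, a0=2.956; τ=−ln(0.1087)/2.956=0.751 → t=3.042 > T=2.58: stop.
At T=2.58: E=5 A=9 S=0 Q=4; the largest is A.

Dominant species at T: A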